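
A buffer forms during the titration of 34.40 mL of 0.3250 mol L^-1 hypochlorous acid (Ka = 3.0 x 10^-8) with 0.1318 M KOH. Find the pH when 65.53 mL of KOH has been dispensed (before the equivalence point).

8.05

Initial n(HClO) = 0.3250 x 0.03440 = 0.01118 mol.
n(KOH) added = 0.1318 x 0.06553 = 0.008637 mol, converting that many moles of HClO to ClO-.
Remaining n(HClO) = 0.002543 mol; n(ClO-) = 0.008637 mol.
By Henderson-Hasselbalch, pH = pKa + log([A^-]/[HA]) = 7.52 + log(0.008637/0.002543) = 7.52 + (+0.53) = 8.05.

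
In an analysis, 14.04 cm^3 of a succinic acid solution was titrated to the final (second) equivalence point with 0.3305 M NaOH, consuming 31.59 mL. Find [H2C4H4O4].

0.372 M

n(NaOH) = 0.3305 x 0.03159 = 0.01044 mol.
At the final (second) equivalence point, 2 mol OH^- react per mol H2C4H4O4, so n(H2C4H4O4) = 0.01044 / 2 = 0.005220 mol.
[H2C4H4O4] = 0.005220 / 0.01404 L = 0.372 M.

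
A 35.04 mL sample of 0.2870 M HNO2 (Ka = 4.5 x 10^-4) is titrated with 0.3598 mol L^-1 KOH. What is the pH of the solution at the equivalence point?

n(HNO2) = 0.2870 x 0.03504 = 0.01006 mol; V(KOH) at equivalence = 0.01006/0.3598 = 0.02795 L.
At equivalence all the acid is converted to NO2-; total volume = 0.03504 + 0.02795 = 0.06299 L, so [NO2-] = 0.01006/0.06299 = 0.1597 M.
Kb = Kw/Ka = 1.0e-14 / 4.5 x 10^-4 = 2.22e-11.
[OH^-] = sqrt(Kb x [NO2-]) = sqrt(2.22e-11 x 0.1597) = 1.88e-6 M.
pOH = 5.73, so pH = 14.00 - 5.73 = 8.27.

8.27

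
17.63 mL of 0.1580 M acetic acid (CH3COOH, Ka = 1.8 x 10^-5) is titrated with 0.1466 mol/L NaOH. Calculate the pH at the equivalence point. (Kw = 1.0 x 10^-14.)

8.81

n(CH3COOH) = 0.1580 x 0.01763 = 0.002786 mol; V(NaOH) at equivalence = 0.002786/0.1466 = 0.01900 L.
At equivalence all the acid is converted to CH3COO-; total volume = 0.01763 + 0.01900 = 0.03663 L, so [CH3COO-] = 0.002786/0.03663 = 0.07604 M.
Kb = Kw/Ka = 1.0e-14 / 1.8 x 10^-5 = 5.56e-10.
[OH^-] = sqrt(Kb x [CH3COO-]) = sqrt(5.56e-10 x 0.07604) = 6.50e-6 M.
pOH = 5.19, so pH = 14.00 - 5.19 = 8.81.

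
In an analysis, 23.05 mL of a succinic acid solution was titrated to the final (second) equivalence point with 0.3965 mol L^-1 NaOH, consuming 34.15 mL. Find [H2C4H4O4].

n(NaOH) = 0.3965 x 0.03415 = 0.01354 mol.
At the final (second) equivalence point, 2 mol OH^- react per mol H2C4H4O4, so n(H2C4H4O4) = 0.01354 / 2 = 0.006770 mol.
[H2C4H4O4] = 0.006770 / 0.02305 L = 0.294 M.

0.294 M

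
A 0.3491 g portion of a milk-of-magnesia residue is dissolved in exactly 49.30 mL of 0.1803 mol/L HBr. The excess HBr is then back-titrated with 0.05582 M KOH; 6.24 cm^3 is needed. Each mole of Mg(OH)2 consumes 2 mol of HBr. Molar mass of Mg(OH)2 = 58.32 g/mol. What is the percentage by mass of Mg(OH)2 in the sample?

Total n(HBr) added = 0.1803 x 0.04930 = 0.008889 mol.
n(KOH) used = 0.05582 x 0.006240 = 0.0003483 mol, which equals the excess n(HBr).
So n(HBr) consumed by the sample = 0.008889 - 0.0003483 = 0.008540 mol.
n(Mg(OH)2) = 0.008540 / 2 = 0.004270 mol.
mass Mg(OH)2 = 0.004270 x 58.32 = 0.2490 g, so %Mg(OH)2 = 0.2490/0.3491 x 100 = 71.3%.

71.3%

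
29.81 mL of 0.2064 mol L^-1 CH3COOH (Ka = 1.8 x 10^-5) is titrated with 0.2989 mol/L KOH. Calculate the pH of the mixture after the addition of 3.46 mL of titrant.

4.05

Initial n(CH3COOH) = 0.2064 x 0.02981 = 0.006153 mol.
n(KOH) added = 0.2989 x 0.003460 = 0.001034 mol, converting that many moles of CH3COOH to CH3COO-.
Remaining n(CH3COOH) = 0.005119 mol; n(CH3COO-) = 0.001034 mol.
By Henderson-Hasselbalch, pH = pKa + log([A^-]/[HA]) = 4.74 + log(0.001034/0.005119) = 4.74 + (-0.69) = 4.05.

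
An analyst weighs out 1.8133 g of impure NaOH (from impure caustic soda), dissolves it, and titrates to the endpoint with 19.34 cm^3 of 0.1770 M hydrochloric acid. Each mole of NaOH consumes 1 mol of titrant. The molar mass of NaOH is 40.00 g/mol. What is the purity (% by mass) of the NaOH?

n(HCl) = 0.1770 x 0.01934 = 0.003423 mol.
n(NaOH) = 0.003423 / 1 = 0.003423 mol.
mass of NaOH = 0.003423 x 40.00 = 0.1369 g.
% purity = 0.1369 / 1.8133 x 100 = 7.55%.

7.55%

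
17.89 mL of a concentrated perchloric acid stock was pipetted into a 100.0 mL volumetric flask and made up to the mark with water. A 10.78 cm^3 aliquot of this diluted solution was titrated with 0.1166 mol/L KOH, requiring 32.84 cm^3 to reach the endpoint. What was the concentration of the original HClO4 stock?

n(KOH) = 0.1166 x 0.03284 = 0.003829 mol.
n(HClO4) in the aliquot = 0.003829 mol.
[diluted HClO4] = 0.003829 / 0.01078 = 0.3552 M.
Dilution factor = 100.0/17.89 = 5.590, so [stock] = 0.3552 x 5.590 = 1.99 M.

1.99 M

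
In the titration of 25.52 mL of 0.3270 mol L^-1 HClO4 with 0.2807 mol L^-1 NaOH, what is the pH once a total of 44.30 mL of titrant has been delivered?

12.77

n(acid) = 0.3270 x 0.02552 = 0.008345 mol; n(NaOH) added = 0.2807 x 0.04430 = 0.01244 mol.
Base is in excess by 0.01244 - 0.008345 = 0.004090 mol in a total volume of 0.06982 L.
[OH^-] = 0.004090/0.06982 = 0.05858 M, so pOH = 1.23 and pH = 14.00 - 1.23 = 12.77.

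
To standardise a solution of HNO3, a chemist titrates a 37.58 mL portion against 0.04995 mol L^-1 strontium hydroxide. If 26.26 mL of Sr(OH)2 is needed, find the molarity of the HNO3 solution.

0.0698 M

n(Sr(OH)2) delivered = 0.04995 x 0.02626 = 0.001312 mol.
The reaction is 2 HNO3 + 1 Sr(OH)2, so n(HNO3) = 0.001312 x 2/1 = 0.002623 mol.
[HNO3] = 0.002623 mol / 0.03758 L = 0.0698 M.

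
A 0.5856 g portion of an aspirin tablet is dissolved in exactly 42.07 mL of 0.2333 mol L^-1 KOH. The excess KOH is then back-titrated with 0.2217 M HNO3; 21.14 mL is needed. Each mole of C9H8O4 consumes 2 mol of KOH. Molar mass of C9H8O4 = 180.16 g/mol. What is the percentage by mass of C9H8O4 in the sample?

78.9%

Total n(KOH) added = 0.2333 x 0.04207 = 0.009815 mol.
n(HNO3) used = 0.2217 x 0.02114 = 0.004687 mol, which equals the excess n(KOH).
So n(KOH) consumed by the sample = 0.009815 - 0.004687 = 0.005128 mol.
n(C9H8O4) = 0.005128 / 2 = 0.002564 mol.
mass C9H8O4 = 0.002564 x 180.16 = 0.4619 g, so %C9H8O4 = 0.4619/0.5856 x 100 = 78.9%.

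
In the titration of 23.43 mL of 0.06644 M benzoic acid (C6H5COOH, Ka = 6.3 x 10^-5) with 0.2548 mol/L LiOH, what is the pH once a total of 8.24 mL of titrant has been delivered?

12.23

n(acid) = 0.06644 x 0.02343 = 0.001557 mol; n(LiOH) added = 0.2548 x 0.008240 = 0.002100 mol.
Base is in excess by 0.002100 - 0.001557 = 0.0005429 mol in a total volume of 0.03167 L.
[OH^-] = 0.0005429/0.03167 = 0.01714 M, so pOH = 1.77 and pH = 14.00 - 1.77 = 12.23.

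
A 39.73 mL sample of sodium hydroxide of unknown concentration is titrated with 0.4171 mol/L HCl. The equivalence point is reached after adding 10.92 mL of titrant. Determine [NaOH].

n(HCl) delivered = 0.4171 x 0.01092 = 0.004555 mol.
For a 1:1 reaction, n(NaOH) = 0.004555 mol.
[NaOH] = 0.004555 mol / 0.03973 L = 0.115 M.

0.115 M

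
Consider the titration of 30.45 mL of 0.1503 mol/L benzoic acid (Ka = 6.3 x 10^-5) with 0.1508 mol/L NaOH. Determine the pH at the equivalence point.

n(C6H5COOH) = 0.1503 x 0.03045 = 0.004577 mol; V(NaOH) at equivalence = 0.004577/0.1508 = 0.03035 L.
At equivalence all the acid is converted to C6H5COO-; total volume = 0.03045 + 0.03035 = 0.06080 L, so [C6H5COO-] = 0.004577/0.06080 = 0.07527 M.
Kb = Kw/Ka = 1.0e-14 / 6.3 x 10^-5 = 1.59e-10.
[OH^-] = sqrt(Kb x [C6H5COO-]) = sqrt(1.59e-10 x 0.07527) = 3.46e-6 M.
pOH = 5.46, so pH = 14.00 - 5.46 = 8.54.

8.54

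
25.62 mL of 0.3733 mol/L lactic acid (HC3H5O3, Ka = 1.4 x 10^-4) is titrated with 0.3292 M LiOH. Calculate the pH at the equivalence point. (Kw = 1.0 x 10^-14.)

n(HC3H5O3) = 0.3733 x 0.02562 = 0.009564 mol; V(LiOH) at equivalence = 0.009564/0.3292 = 0.02905 L.
At equivalence all the acid is converted to C3H5O3-; total volume = 0.02562 + 0.02905 = 0.05467 L, so [C3H5O3-] = 0.009564/0.05467 = 0.1749 M.
Kb = Kw/Ka = 1.0e-14 / 1.4 x 10^-4 = 7.14e-11.
[OH^-] = sqrt(Kb x [C3H5O3-]) = sqrt(7.14e-11 x 0.1749) = 3.53e-6 M.
pOH = 5.45, so pH = 14.00 - 5.45 = 8.55.

8.55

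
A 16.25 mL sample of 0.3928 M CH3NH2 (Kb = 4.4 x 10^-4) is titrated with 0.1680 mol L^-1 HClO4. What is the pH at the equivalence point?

5.79

n(CH3NH2) = 0.3928 x 0.01625 = 0.006383 mol; V(HClO4) at equivalence = 0.006383/0.1680 = 0.03799 L.
At equivalence the base is fully converted to CH3NH3+; total volume = 0.05424 L, so [CH3NH3+] = 0.006383/0.05424 = 0.1177 M.
Ka(CH3NH3+) = Kw/Kb = 1.0e-14 / 4.4 x 10^-4 = 2.27e-11.
[H^+] = sqrt(Ka x [CH3NH3+]) = sqrt(2.27e-11 x 0.1177) = 1.64e-6 M.
pH = -log(1.64e-6) = 5.79.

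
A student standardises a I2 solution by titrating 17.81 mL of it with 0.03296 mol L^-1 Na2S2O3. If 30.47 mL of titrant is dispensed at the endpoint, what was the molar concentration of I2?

0.0282 M

n(Na2S2O3) = 0.03296 x 0.03047 = 0.001004 mol.
From the balanced equation, 2 mol Na2S2O3 reacts with 1 mol I2, so n(I2) = 0.001004 x 1/2 = 0.0005021 mol.
[I2] = 0.0005021 / 0.01781 L = 0.0282 M.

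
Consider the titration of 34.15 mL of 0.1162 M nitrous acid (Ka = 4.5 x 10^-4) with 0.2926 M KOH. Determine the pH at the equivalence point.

n(HNO2) = 0.1162 x 0.03415 = 0.003968 mol; V(KOH) at equivalence = 0.003968/0.2926 = 0.01356 L.
At equivalence all the acid is converted to NO2-; total volume = 0.03415 + 0.01356 = 0.04771 L, so [NO2-] = 0.003968/0.04771 = 0.08317 M.
Kb = Kw/Ka = 1.0e-14 / 4.5 x 10^-4 = 2.22e-11.
[OH^-] = sqrt(Kb x [NO2-]) = sqrt(2.22e-11 x 0.08317) = 1.36e-6 M.
pOH = 5.87, so pH = 14.00 - 5.87 = 8.13.

8.13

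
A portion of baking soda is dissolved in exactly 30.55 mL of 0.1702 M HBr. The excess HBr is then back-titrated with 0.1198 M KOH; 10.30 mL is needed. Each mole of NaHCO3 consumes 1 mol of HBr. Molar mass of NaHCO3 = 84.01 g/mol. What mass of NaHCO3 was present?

0.333 g

Total n(HBr) added = 0.1702 x 0.03055 = 0.005200 mol.
n(KOH) used = 0.1198 x 0.01030 = 0.001234 mol, which equals the excess n(HBr).
So n(HBr) consumed by the sample = 0.005200 - 0.001234 = 0.003966 mol.
n(NaHCO3) = 0.003966 / 1 = 0.003966 mol.
mass = 0.003966 mol x 84.01 g/mol = 0.333 g.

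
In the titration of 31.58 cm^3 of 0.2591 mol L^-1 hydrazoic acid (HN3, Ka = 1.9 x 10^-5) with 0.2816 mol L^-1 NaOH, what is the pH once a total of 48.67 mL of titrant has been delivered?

n(acid) = 0.2591 x 0.03158 = 0.008182 mol; n(NaOH) added = 0.2816 x 0.04867 = 0.01371 mol.
Base is in excess by 0.01371 - 0.008182 = 0.005523 mol in a total volume of 0.08025 L.
[OH^-] = 0.005523/0.08025 = 0.06882 M, so pOH = 1.16 and pH = 14.00 - 1.16 = 12.84.

12.84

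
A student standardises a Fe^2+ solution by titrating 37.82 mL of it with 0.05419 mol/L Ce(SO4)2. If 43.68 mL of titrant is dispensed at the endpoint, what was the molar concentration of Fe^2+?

0.0626 M

n(Ce(SO4)2) = 0.05419 x 0.04368 = 0.002367 mol.
From the balanced equation, 1 mol Ce(SO4)2 reacts with 1 mol Fe^2+, so n(Fe^2+) = 0.002367 x 1/1 = 0.002367 mol.
[Fe^2+] = 0.002367 / 0.03782 L = 0.0626 M.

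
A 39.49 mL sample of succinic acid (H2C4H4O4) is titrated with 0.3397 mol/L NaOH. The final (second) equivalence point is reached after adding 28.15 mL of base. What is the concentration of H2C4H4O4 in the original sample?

0.121 M

n(NaOH) = 0.3397 x 0.02815 = 0.009563 mol.
At the final (second) equivalence point, 2 mol OH^- react per mol H2C4H4O4, so n(H2C4H4O4) = 0.009563 / 2 = 0.004781 mol.
[H2C4H4O4] = 0.004781 / 0.03949 L = 0.121 M.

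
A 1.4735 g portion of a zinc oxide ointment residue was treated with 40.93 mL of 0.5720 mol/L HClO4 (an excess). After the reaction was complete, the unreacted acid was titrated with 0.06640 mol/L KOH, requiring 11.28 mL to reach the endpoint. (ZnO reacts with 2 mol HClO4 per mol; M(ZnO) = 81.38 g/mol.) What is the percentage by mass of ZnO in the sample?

Total n(HClO4) added = 0.5720 x 0.04093 = 0.02341 mol.
n(KOH) used = 0.06640 x 0.01128 = 0.0007490 mol, which equals the excess n(HClO4).
So n(HClO4) consumed by the sample = 0.02341 - 0.0007490 = 0.02266 mol.
n(ZnO) = 0.02266 / 2 = 0.01133 mol.
mass ZnO = 0.01133 x 81.38 = 0.9222 g, so %ZnO = 0.9222/1.4735 x 100 = 62.6%.

62.6%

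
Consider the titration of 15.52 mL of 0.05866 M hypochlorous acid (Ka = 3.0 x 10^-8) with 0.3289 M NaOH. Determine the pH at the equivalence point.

10.11

n(HClO) = 0.05866 x 0.01552 = 0.0009104 mol; V(NaOH) at equivalence = 0.0009104/0.3289 = 0.002768 L.
At equivalence all the acid is converted to ClO-; total volume = 0.01552 + 0.002768 = 0.01829 L, so [ClO-] = 0.0009104/0.01829 = 0.04978 M.
Kb = Kw/Ka = 1.0e-14 / 3.0 x 10^-8 = 3.33e-7.
[OH^-] = sqrt(Kb x [ClO-]) = sqrt(3.33e-7 x 0.04978) = 0.000129 M.
pOH = 3.89, so pH = 14.00 - 3.89 = 10.11.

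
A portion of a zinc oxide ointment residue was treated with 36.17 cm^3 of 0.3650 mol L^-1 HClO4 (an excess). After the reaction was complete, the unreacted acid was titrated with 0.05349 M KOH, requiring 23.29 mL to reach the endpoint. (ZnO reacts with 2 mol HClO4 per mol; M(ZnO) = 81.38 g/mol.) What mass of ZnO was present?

0.487 g

Total n(HClO4) added = 0.3650 x 0.03617 = 0.01320 mol.
n(KOH) used = 0.05349 x 0.02329 = 0.001246 mol, which equals the excess n(HClO4).
So n(HClO4) consumed by the sample = 0.01320 - 0.001246 = 0.01196 mol.
n(ZnO) = 0.01196 / 2 = 0.005978 mol.
mass = 0.005978 mol x 81.38 g/mol = 0.487 g.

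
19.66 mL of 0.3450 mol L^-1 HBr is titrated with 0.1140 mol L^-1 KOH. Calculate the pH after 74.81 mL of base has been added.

12.27

n(acid) = 0.3450 x 0.01966 = 0.006783 mol; n(KOH) added = 0.1140 x 0.07481 = 0.008528 mol.
Base is in excess by 0.008528 - 0.006783 = 0.001746 mol in a total volume of 0.09447 L.
[OH^-] = 0.001746/0.09447 = 0.01848 M, so pOH = 1.73 and pH = 14.00 - 1.73 = 12.27.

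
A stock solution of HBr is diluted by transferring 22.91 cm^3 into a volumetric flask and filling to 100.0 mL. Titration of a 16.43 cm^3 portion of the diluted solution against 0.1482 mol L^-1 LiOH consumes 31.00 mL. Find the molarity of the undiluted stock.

1.22 M

n(LiOH) = 0.1482 x 0.03100 = 0.004594 mol.
n(HBr) in the aliquot = 0.004594 mol.
[diluted HBr] = 0.004594 / 0.01643 = 0.2796 M.
Dilution factor = 100.0/22.91 = 4.365, so [stock] = 0.2796 x 4.365 = 1.22 M.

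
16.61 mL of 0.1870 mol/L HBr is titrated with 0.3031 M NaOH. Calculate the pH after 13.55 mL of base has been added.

12.52

n(acid) = 0.1870 x 0.01661 = 0.003106 mol; n(NaOH) added = 0.3031 x 0.01355 = 0.004107 mol.
Base is in excess by 0.004107 - 0.003106 = 0.001001 mol in a total volume of 0.03016 L.
[OH^-] = 0.001001/0.03016 = 0.03319 M, so pOH = 1.48 and pH = 14.00 - 1.48 = 12.52.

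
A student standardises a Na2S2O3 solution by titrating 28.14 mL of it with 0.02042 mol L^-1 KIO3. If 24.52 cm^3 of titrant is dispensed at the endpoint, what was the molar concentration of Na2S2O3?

n(KIO3) = 0.02042 x 0.02452 = 0.0005007 mol.
From the balanced equation, 1 mol KIO3 reacts with 6 mol Na2S2O3, so n(Na2S2O3) = 0.0005007 x 6/1 = 0.003004 mol.
[Na2S2O3] = 0.003004 / 0.02814 L = 0.107 M.

0.107 M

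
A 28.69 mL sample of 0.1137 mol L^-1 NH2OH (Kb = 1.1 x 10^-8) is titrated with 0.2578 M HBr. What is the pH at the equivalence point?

n(NH2OH) = 0.1137 x 0.02869 = 0.003262 mol; V(HBr) at equivalence = 0.003262/0.2578 = 0.01265 L.
At equivalence the base is fully converted to NH3OH+; total volume = 0.04134 L, so [NH3OH+] = 0.003262/0.04134 = 0.07890 M.
Ka(NH3OH+) = Kw/Kb = 1.0e-14 / 1.1 x 10^-8 = 9.09e-7.
[H^+] = sqrt(Ka x [NH3OH+]) = sqrt(9.09e-7 x 0.07890) = 0.000268 M.
pH = -log(0.000268) = 3.57.

3.57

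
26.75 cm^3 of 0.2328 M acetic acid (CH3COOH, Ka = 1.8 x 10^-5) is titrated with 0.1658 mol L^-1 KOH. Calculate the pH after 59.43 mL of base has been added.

12.62

n(acid) = 0.2328 x 0.02675 = 0.006227 mol; n(KOH) added = 0.1658 x 0.05943 = 0.009853 mol.
Base is in excess by 0.009853 - 0.006227 = 0.003626 mol in a total volume of 0.08618 L.
[OH^-] = 0.003626/0.08618 = 0.04208 M, so pOH = 1.38 and pH = 14.00 - 1.38 = 12.62.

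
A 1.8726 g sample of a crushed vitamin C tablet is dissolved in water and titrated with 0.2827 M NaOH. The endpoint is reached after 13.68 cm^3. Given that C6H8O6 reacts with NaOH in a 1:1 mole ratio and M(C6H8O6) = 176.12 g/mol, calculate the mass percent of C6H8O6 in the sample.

36.4%

n(NaOH) = 0.2827 x 0.01368 = 0.003867 mol.
n(C6H8O6) = 0.003867 / 1 = 0.003867 mol.
mass of C6H8O6 = 0.003867 x 176.12 = 0.6811 g.
% purity = 0.6811 / 1.8726 x 100 = 36.4%.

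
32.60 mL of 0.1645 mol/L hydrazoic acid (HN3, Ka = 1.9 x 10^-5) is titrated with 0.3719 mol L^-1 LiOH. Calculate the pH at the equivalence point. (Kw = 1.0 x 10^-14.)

8.89

n(HN3) = 0.1645 x 0.03260 = 0.005363 mol; V(LiOH) at equivalence = 0.005363/0.3719 = 0.01442 L.
At equivalence all the acid is converted to N3-; total volume = 0.03260 + 0.01442 = 0.04702 L, so [N3-] = 0.005363/0.04702 = 0.1141 M.
Kb = Kw/Ka = 1.0e-14 / 1.9 x 10^-5 = 5.26e-10.
[OH^-] = sqrt(Kb x [N3-]) = sqrt(5.26e-10 x 0.1141) = 7.75e-6 M.
pOH = 5.11, so pH = 14.00 - 5.11 = 8.89.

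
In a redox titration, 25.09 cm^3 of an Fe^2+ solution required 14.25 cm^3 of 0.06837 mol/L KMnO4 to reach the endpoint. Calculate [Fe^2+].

0.194 M

n(KMnO4) = 0.06837 x 0.01425 = 0.0009743 mol.
From the balanced equation, 1 mol KMnO4 reacts with 5 mol Fe^2+, so n(Fe^2+) = 0.0009743 x 5/1 = 0.004871 mol.
[Fe^2+] = 0.004871 / 0.02509 L = 0.194 M.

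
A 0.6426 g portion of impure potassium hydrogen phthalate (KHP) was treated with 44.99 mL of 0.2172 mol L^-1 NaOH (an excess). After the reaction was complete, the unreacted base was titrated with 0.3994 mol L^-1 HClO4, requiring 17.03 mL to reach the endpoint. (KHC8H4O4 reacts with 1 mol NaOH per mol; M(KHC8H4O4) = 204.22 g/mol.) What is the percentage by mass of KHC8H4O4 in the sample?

Total n(NaOH) added = 0.2172 x 0.04499 = 0.009772 mol.
n(HClO4) used = 0.3994 x 0.01703 = 0.006802 mol, which equals the excess n(NaOH).
So n(NaOH) consumed by the sample = 0.009772 - 0.006802 = 0.002970 mol.
n(KHC8H4O4) = 0.002970 / 1 = 0.002970 mol.
mass KHC8H4O4 = 0.002970 x 204.22 = 0.6065 g, so %KHC8H4O4 = 0.6065/0.6426 x 100 = 94.4%.

94.4%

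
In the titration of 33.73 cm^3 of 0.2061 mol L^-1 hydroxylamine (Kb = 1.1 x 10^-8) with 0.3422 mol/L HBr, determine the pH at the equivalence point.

3.47

n(NH2OH) = 0.2061 x 0.03373 = 0.006952 mol; V(HBr) at equivalence = 0.006952/0.3422 = 0.02031 L.
At equivalence the base is fully converted to NH3OH+; total volume = 0.05404 L, so [NH3OH+] = 0.006952/0.05404 = 0.1286 M.
Ka(NH3OH+) = Kw/Kb = 1.0e-14 / 1.1 x 10^-8 = 9.09e-7.
[H^+] = sqrt(Ka x [NH3OH+]) = sqrt(9.09e-7 x 0.1286) = 0.000342 M.
pH = -log(0.000342) = 3.47.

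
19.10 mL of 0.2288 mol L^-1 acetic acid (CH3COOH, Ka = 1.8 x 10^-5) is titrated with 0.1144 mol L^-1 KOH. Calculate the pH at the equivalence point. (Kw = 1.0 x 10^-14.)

8.81

n(CH3COOH) = 0.2288 x 0.01910 = 0.004370 mol; V(KOH) at equivalence = 0.004370/0.1144 = 0.03820 L.
At equivalence all the acid is converted to CH3COO-; total volume = 0.01910 + 0.03820 = 0.05730 L, so [CH3COO-] = 0.004370/0.05730 = 0.07627 M.
Kb = Kw/Ka = 1.0e-14 / 1.8 x 10^-5 = 5.56e-10.
[OH^-] = sqrt(Kb x [CH3COO-]) = sqrt(5.56e-10 x 0.07627) = 6.51e-6 M.
pOH = 5.19, so pH = 14.00 - 5.19 = 8.81.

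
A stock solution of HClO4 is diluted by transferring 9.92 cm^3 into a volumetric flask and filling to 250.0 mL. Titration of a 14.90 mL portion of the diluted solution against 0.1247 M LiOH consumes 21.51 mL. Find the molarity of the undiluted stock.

n(LiOH) = 0.1247 x 0.02151 = 0.002682 mol.
n(HClO4) in the aliquot = 0.002682 mol.
[diluted HClO4] = 0.002682 / 0.01490 = 0.1800 M.
Dilution factor = 250.0/9.920 = 25.20, so [stock] = 0.1800 x 25.20 = 4.54 M.

4.54 M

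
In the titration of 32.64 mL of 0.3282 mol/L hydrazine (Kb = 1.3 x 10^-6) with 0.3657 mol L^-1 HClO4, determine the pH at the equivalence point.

n(N2H4) = 0.3282 x 0.03264 = 0.01071 mol; V(HClO4) at equivalence = 0.01071/0.3657 = 0.02929 L.
At equivalence the base is fully converted to N2H5+; total volume = 0.06193 L, so [N2H5+] = 0.01071/0.06193 = 0.1730 M.
Ka(N2H5+) = Kw/Kb = 1.0e-14 / 1.3 x 10^-6 = 7.69e-9.
[H^+] = sqrt(Ka x [N2H5+]) = sqrt(7.69e-9 x 0.1730) = 3.65e-5 M.
pH = -log(3.65e-5) = 4.44.

4.44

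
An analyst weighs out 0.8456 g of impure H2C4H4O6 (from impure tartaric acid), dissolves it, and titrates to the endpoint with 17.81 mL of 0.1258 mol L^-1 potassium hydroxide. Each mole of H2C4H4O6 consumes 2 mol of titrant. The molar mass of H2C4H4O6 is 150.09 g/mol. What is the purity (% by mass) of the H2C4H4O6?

n(KOH) = 0.1258 x 0.01781 = 0.002240 mol.
n(H2C4H4O6) = 0.002240 / 2 = 0.001120 mol.
mass of H2C4H4O6 = 0.001120 x 150.09 = 0.1681 g.
% purity = 0.1681 / 0.8456 x 100 = 19.9%.

19.9%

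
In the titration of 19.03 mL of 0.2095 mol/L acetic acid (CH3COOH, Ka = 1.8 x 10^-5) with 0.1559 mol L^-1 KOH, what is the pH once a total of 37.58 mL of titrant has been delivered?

12.52

n(acid) = 0.2095 x 0.01903 = 0.003987 mol; n(KOH) added = 0.1559 x 0.03758 = 0.005859 mol.
Base is in excess by 0.005859 - 0.003987 = 0.001872 mol in a total volume of 0.05661 L.
[OH^-] = 0.001872/0.05661 = 0.03307 M, so pOH = 1.48 and pH = 14.00 - 1.48 = 12.52.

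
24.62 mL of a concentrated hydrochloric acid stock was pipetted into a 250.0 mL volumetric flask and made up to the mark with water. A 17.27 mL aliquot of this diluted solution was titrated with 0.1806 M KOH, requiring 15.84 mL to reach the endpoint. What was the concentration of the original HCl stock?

1.68 M

n(KOH) = 0.1806 x 0.01584 = 0.002861 mol.
n(HCl) in the aliquot = 0.002861 mol.
[diluted HCl] = 0.002861 / 0.01727 = 0.1656 M.
Dilution factor = 250.0/24.62 = 10.15, so [stock] = 0.1656 x 10.15 = 1.68 M.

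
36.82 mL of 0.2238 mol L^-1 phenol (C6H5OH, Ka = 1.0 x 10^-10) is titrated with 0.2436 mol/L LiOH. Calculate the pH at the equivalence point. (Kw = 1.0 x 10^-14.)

n(C6H5OH) = 0.2238 x 0.03682 = 0.008240 mol; V(LiOH) at equivalence = 0.008240/0.2436 = 0.03383 L.
At equivalence all the acid is converted to C6H5O-; total volume = 0.03682 + 0.03383 = 0.07065 L, so [C6H5O-] = 0.008240/0.07065 = 0.1166 M.
Kb = Kw/Ka = 1.0e-14 / 1.0 x 10^-10 = 0.000100.
[OH^-] = sqrt(Kb x [C6H5O-]) = sqrt(0.000100 x 0.1166) = 0.00342 M.
pOH = 2.47, so pH = 14.00 - 2.47 = 11.53.

11.53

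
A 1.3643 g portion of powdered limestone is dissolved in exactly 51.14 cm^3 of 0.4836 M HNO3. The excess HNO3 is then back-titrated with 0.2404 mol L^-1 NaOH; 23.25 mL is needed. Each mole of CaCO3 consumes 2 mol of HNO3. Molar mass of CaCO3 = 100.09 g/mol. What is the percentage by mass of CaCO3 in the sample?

70.2%

Total n(HNO3) added = 0.4836 x 0.05114 = 0.02473 mol.
n(NaOH) used = 0.2404 x 0.02325 = 0.005589 mol, which equals the excess n(HNO3).
So n(HNO3) consumed by the sample = 0.02473 - 0.005589 = 0.01914 mol.
n(CaCO3) = 0.01914 / 2 = 0.009571 mol.
mass CaCO3 = 0.009571 x 100.09 = 0.9580 g, so %CaCO3 = 0.9580/1.3643 x 100 = 70.2%.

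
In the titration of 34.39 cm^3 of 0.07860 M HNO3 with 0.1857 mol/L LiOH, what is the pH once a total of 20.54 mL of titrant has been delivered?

12.31

n(acid) = 0.07860 x 0.03439 = 0.002703 mol; n(LiOH) added = 0.1857 x 0.02054 = 0.003814 mol.
Base is in excess by 0.003814 - 0.002703 = 0.001111 mol in a total volume of 0.05493 L.
[OH^-] = 0.001111/0.05493 = 0.02023 M, so pOH = 1.69 and pH = 14.00 - 1.69 = 12.31.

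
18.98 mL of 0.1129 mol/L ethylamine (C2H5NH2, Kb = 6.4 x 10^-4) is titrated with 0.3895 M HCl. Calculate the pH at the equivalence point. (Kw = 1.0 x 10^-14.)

n(C2H5NH2) = 0.1129 x 0.01898 = 0.002143 mol; V(HCl) at equivalence = 0.002143/0.3895 = 0.005502 L.
At equivalence the base is fully converted to C2H5NH3+; total volume = 0.02448 L, so [C2H5NH3+] = 0.002143/0.02448 = 0.08753 M.
Ka(C2H5NH3+) = Kw/Kb = 1.0e-14 / 6.4 x 10^-4 = 1.56e-11.
[H^+] = sqrt(Ka x [C2H5NH3+]) = sqrt(1.56e-11 x 0.08753) = 1.17e-6 M.
pH = -log(1.17e-6) = 5.93.

5.93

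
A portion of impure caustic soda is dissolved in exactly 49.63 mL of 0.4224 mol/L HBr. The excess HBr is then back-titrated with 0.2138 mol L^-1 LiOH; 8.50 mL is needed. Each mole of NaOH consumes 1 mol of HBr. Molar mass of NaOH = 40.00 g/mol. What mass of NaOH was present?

Total n(HBr) added = 0.4224 x 0.04963 = 0.02096 mol.
n(LiOH) used = 0.2138 x 0.008500 = 0.001817 mol, which equals the excess n(HBr).
So n(HBr) consumed by the sample = 0.02096 - 0.001817 = 0.01915 mol.
n(NaOH) = 0.01915 / 1 = 0.01915 mol.
mass = 0.01915 mol x 40.00 g/mol = 0.766 g.

0.766 g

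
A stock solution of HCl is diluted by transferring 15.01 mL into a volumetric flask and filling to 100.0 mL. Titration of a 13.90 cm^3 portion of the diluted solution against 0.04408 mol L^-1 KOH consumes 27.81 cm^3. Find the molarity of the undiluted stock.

0.588 M

n(KOH) = 0.04408 x 0.02781 = 0.001226 mol.
n(HCl) in the aliquot = 0.001226 mol.
[diluted HCl] = 0.001226 / 0.01390 = 0.08819 M.
Dilution factor = 100.0/15.01 = 6.662, so [stock] = 0.08819 x 6.662 = 0.588 M.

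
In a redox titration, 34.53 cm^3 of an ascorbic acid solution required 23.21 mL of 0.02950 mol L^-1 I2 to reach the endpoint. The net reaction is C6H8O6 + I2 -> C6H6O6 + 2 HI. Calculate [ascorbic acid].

0.0198 M

n(I2) = 0.02950 x 0.02321 = 0.0006847 mol.
From the balanced equation, 1 mol I2 reacts with 1 mol ascorbic acid, so n(ascorbic acid) = 0.0006847 x 1/1 = 0.0006847 mol.
[ascorbic acid] = 0.0006847 / 0.03453 L = 0.0198 M.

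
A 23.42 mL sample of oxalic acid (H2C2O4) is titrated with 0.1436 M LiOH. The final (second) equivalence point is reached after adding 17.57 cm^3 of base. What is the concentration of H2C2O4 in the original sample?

n(LiOH) = 0.1436 x 0.01757 = 0.002523 mol.
At the final (second) equivalence point, 2 mol OH^- react per mol H2C2O4, so n(H2C2O4) = 0.002523 / 2 = 0.001262 mol.
[H2C2O4] = 0.001262 / 0.02342 L = 0.0539 M.

0.0539 M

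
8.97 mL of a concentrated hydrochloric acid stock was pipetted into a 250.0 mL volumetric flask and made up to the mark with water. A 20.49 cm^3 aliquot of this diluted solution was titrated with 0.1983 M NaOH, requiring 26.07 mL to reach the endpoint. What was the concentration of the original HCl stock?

7.03 M

n(NaOH) = 0.1983 x 0.02607 = 0.005170 mol.
n(HCl) in the aliquot = 0.005170 mol.
[diluted HCl] = 0.005170 / 0.02049 = 0.2523 M.
Dilution factor = 250.0/8.970 = 27.87, so [stock] = 0.2523 x 27.87 = 7.03 M.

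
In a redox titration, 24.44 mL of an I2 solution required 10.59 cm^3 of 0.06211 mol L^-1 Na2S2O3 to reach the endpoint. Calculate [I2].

0.0135 M

n(Na2S2O3) = 0.06211 x 0.01059 = 0.0006577 mol.
From the balanced equation, 2 mol Na2S2O3 reacts with 1 mol I2, so n(I2) = 0.0006577 x 1/2 = 0.0003289 mol.
[I2] = 0.0003289 / 0.02444 L = 0.0135 M.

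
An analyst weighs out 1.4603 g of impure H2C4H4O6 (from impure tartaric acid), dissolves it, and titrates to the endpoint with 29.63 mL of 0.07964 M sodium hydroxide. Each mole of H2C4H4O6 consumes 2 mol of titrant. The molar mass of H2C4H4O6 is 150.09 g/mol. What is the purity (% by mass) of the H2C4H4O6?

12.1%

n(NaOH) = 0.07964 x 0.02963 = 0.002360 mol.
n(H2C4H4O6) = 0.002360 / 2 = 0.001180 mol.
mass of H2C4H4O6 = 0.001180 x 150.09 = 0.1771 g.
% purity = 0.1771 / 1.4603 x 100 = 12.1%.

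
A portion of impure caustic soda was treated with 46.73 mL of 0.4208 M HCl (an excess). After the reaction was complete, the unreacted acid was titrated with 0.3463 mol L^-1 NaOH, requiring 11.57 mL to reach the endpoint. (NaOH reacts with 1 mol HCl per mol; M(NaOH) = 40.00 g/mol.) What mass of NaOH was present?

0.626 g

Total n(HCl) added = 0.4208 x 0.04673 = 0.01966 mol.
n(NaOH) used = 0.3463 x 0.01157 = 0.004007 mol, which equals the excess n(HCl).
So n(HCl) consumed by the sample = 0.01966 - 0.004007 = 0.01566 mol.
n(NaOH) = 0.01566 / 1 = 0.01566 mol.
mass = 0.01566 mol x 40.00 g/mol = 0.626 g.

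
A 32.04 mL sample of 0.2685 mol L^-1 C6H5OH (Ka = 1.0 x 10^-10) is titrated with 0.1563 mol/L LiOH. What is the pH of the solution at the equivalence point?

11.50

n(C6H5OH) = 0.2685 x 0.03204 = 0.008603 mol; V(LiOH) at equivalence = 0.008603/0.1563 = 0.05504 L.
At equivalence all the acid is converted to C6H5O-; total volume = 0.03204 + 0.05504 = 0.08708 L, so [C6H5O-] = 0.008603/0.08708 = 0.09879 M.
Kb = Kw/Ka = 1.0e-14 / 1.0 x 10^-10 = 0.000100.
[OH^-] = sqrt(Kb x [C6H5O-]) = sqrt(0.000100 x 0.09879) = 0.00314 M.
pOH = 2.50, so pH = 14.00 - 2.50 = 11.50.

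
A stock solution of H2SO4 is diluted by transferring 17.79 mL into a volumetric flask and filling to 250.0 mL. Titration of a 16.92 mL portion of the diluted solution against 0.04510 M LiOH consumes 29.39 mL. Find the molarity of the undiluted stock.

0.550 M

n(LiOH) = 0.04510 x 0.02939 = 0.001325 mol.
n(H2SO4) in the aliquot = 0.001325 x 1/2 = 0.0006627 mol.
[diluted H2SO4] = 0.0006627 / 0.01692 = 0.03917 M.
Dilution factor = 250.0/17.79 = 14.05, so [stock] = 0.03917 x 14.05 = 0.550 M.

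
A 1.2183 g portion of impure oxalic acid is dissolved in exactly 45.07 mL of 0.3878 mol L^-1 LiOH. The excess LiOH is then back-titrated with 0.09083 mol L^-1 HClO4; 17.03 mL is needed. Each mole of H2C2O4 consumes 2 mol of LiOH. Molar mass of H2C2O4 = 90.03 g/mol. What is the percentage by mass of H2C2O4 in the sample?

58.9%

Total n(LiOH) added = 0.3878 x 0.04507 = 0.01748 mol.
n(HClO4) used = 0.09083 x 0.01703 = 0.001547 mol, which equals the excess n(LiOH).
So n(LiOH) consumed by the sample = 0.01748 - 0.001547 = 0.01593 mol.
n(H2C2O4) = 0.01593 / 2 = 0.007966 mol.
mass H2C2O4 = 0.007966 x 90.03 = 0.7171 g, so %H2C2O4 = 0.7171/1.2183 x 100 = 58.9%.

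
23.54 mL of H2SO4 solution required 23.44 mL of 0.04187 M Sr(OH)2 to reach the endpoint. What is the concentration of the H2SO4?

0.0417 M

n(Sr(OH)2) delivered = 0.04187 x 0.02344 = 0.0009814 mol.
For a 1:1 reaction, n(H2SO4) = 0.0009814 mol.
[H2SO4] = 0.0009814 mol / 0.02354 L = 0.0417 M.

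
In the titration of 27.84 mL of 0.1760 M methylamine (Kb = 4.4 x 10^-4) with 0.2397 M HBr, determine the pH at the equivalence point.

n(CH3NH2) = 0.1760 x 0.02784 = 0.004900 mol; V(HBr) at equivalence = 0.004900/0.2397 = 0.02044 L.
At equivalence the base is fully converted to CH3NH3+; total volume = 0.04828 L, so [CH3NH3+] = 0.004900/0.04828 = 0.1015 M.
Ka(CH3NH3+) = Kw/Kb = 1.0e-14 / 4.4 x 10^-4 = 2.27e-11.
[H^+] = sqrt(Ka x [CH3NH3+]) = sqrt(2.27e-11 x 0.1015) = 1.52e-6 M.
pH = -log(1.52e-6) = 5.82.

5.82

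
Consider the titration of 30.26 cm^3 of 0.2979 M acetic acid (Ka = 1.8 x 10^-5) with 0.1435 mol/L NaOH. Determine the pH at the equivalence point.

n(CH3COOH) = 0.2979 x 0.03026 = 0.009014 mol; V(NaOH) at equivalence = 0.009014/0.1435 = 0.06282 L.
At equivalence all the acid is converted to CH3COO-; total volume = 0.03026 + 0.06282 = 0.09308 L, so [CH3COO-] = 0.009014/0.09308 = 0.09685 M.
Kb = Kw/Ka = 1.0e-14 / 1.8 x 10^-5 = 5.56e-10.
[OH^-] = sqrt(Kb x [CH3COO-]) = sqrt(5.56e-10 x 0.09685) = 7.34e-6 M.
pOH = 5.13, so pH = 14.00 - 5.13 = 8.87.

8.87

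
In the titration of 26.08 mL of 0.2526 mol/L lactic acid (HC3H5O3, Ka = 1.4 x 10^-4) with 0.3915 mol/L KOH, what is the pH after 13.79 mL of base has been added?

4.51

Initial n(HC3H5O3) = 0.2526 x 0.02608 = 0.006588 mol.
n(KOH) added = 0.3915 x 0.01379 = 0.005399 mol, converting that many moles of HC3H5O3 to C3H5O3-.
Remaining n(HC3H5O3) = 0.001189 mol; n(C3H5O3-) = 0.005399 mol.
By Henderson-Hasselbalch, pH = pKa + log([A^-]/[HA]) = 3.85 + log(0.005399/0.001189) = 3.85 + (+0.66) = 4.51.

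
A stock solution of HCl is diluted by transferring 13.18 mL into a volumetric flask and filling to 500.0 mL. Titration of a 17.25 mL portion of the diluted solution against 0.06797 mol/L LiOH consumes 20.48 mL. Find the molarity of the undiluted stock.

n(LiOH) = 0.06797 x 0.02048 = 0.001392 mol.
n(HCl) in the aliquot = 0.001392 mol.
[diluted HCl] = 0.001392 / 0.01725 = 0.08070 M.
Dilution factor = 500.0/13.18 = 37.94, so [stock] = 0.08070 x 37.94 = 3.06 M.

3.06 M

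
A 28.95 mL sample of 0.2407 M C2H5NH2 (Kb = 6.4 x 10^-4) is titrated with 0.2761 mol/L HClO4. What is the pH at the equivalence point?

n(C2H5NH2) = 0.2407 x 0.02895 = 0.006968 mol; V(HClO4) at equivalence = 0.006968/0.2761 = 0.02524 L.
At equivalence the base is fully converted to C2H5NH3+; total volume = 0.05419 L, so [C2H5NH3+] = 0.006968/0.05419 = 0.1286 M.
Ka(C2H5NH3+) = Kw/Kb = 1.0e-14 / 6.4 x 10^-4 = 1.56e-11.
[H^+] = sqrt(Ka x [C2H5NH3+]) = sqrt(1.56e-11 x 0.1286) = 1.42e-6 M.
pH = -log(1.42e-6) = 5.85.

5.85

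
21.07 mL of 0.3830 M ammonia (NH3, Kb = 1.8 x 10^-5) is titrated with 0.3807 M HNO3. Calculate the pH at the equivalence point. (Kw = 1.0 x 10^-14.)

n(NH3) = 0.3830 x 0.02107 = 0.008070 mol; V(HNO3) at equivalence = 0.008070/0.3807 = 0.02120 L.
At equivalence the base is fully converted to NH4+; total volume = 0.04227 L, so [NH4+] = 0.008070/0.04227 = 0.1909 M.
Ka(NH4+) = Kw/Kb = 1.0e-14 / 1.8 x 10^-5 = 5.56e-10.
[H^+] = sqrt(Ka x [NH4+]) = sqrt(5.56e-10 x 0.1909) = 1.03e-5 M.
pH = -log(1.03e-5) = 4.99.

4.99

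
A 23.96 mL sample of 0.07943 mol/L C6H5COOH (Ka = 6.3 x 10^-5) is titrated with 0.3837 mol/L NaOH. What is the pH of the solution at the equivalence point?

n(C6H5COOH) = 0.07943 x 0.02396 = 0.001903 mol; V(NaOH) at equivalence = 0.001903/0.3837 = 0.004960 L.
At equivalence all the acid is converted to C6H5COO-; total volume = 0.02396 + 0.004960 = 0.02892 L, so [C6H5COO-] = 0.001903/0.02892 = 0.06581 M.
Kb = Kw/Ka = 1.0e-14 / 6.3 x 10^-5 = 1.59e-10.
[OH^-] = sqrt(Kb x [C6H5COO-]) = sqrt(1.59e-10 x 0.06581) = 3.23e-6 M.
pOH = 5.49, so pH = 14.00 - 5.49 = 8.51.

8.51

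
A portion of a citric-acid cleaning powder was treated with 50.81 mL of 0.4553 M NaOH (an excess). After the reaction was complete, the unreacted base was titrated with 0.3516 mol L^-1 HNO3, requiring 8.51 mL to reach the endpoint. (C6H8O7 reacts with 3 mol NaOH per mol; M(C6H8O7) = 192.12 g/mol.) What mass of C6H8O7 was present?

Total n(NaOH) added = 0.4553 x 0.05081 = 0.02313 mol.
n(HNO3) used = 0.3516 x 0.008510 = 0.002992 mol, which equals the excess n(NaOH).
So n(NaOH) consumed by the sample = 0.02313 - 0.002992 = 0.02014 mol.
n(C6H8O7) = 0.02014 / 3 = 0.006714 mol.
mass = 0.006714 mol x 192.12 g/mol = 1.29 g.

1.29 g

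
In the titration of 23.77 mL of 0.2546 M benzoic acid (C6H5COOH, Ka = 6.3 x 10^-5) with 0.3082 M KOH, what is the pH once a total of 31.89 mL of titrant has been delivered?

12.83

n(acid) = 0.2546 x 0.02377 = 0.006052 mol; n(KOH) added = 0.3082 x 0.03189 = 0.009828 mol.
Base is in excess by 0.009828 - 0.006052 = 0.003777 mol in a total volume of 0.05566 L.
[OH^-] = 0.003777/0.05566 = 0.06785 M, so pOH = 1.17 and pH = 14.00 - 1.17 = 12.83.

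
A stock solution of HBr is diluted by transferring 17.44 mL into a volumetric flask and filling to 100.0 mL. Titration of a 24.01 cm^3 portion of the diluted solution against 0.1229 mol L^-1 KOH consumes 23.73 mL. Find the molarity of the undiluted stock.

0.696 M

n(KOH) = 0.1229 x 0.02373 = 0.002916 mol.
n(HBr) in the aliquot = 0.002916 mol.
[diluted HBr] = 0.002916 / 0.02401 = 0.1215 M.
Dilution factor = 100.0/17.44 = 5.734, so [stock] = 0.1215 x 5.734 = 0.696 M.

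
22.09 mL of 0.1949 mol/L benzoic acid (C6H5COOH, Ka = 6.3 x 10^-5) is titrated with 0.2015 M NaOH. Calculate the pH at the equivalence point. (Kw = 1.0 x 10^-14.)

8.60

n(C6H5COOH) = 0.1949 x 0.02209 = 0.004305 mol; V(NaOH) at equivalence = 0.004305/0.2015 = 0.02137 L.
At equivalence all the acid is converted to C6H5COO-; total volume = 0.02209 + 0.02137 = 0.04346 L, so [C6H5COO-] = 0.004305/0.04346 = 0.09907 M.
Kb = Kw/Ka = 1.0e-14 / 6.3 x 10^-5 = 1.59e-10.
[OH^-] = sqrt(Kb x [C6H5COO-]) = sqrt(1.59e-10 x 0.09907) = 3.97e-6 M.
pOH = 5.40, so pH = 14.00 - 5.40 = 8.60.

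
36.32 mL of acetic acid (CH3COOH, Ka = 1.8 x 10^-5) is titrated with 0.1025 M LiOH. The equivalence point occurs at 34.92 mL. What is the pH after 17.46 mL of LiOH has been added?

17.46 mL is exactly half the equivalence volume (34.92/2), i.e. the half-equivalence point.
There, n(HA) = n(A^-), so pH = pKa = -log(1.8 x 10^-5) = 4.74.

4.74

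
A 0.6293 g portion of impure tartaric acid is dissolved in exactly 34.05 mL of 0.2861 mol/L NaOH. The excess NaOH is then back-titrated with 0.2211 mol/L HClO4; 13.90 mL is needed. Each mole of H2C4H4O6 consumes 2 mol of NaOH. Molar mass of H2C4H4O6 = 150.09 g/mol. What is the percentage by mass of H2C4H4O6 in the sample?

Total n(NaOH) added = 0.2861 x 0.03405 = 0.009742 mol.
n(HClO4) used = 0.2211 x 0.01390 = 0.003073 mol, which equals the excess n(NaOH).
So n(NaOH) consumed by the sample = 0.009742 - 0.003073 = 0.006668 mol.
n(H2C4H4O6) = 0.006668 / 2 = 0.003334 mol.
mass H2C4H4O6 = 0.003334 x 150.09 = 0.5004 g, so %H2C4H4O6 = 0.5004/0.6293 x 100 = 79.5%.

79.5%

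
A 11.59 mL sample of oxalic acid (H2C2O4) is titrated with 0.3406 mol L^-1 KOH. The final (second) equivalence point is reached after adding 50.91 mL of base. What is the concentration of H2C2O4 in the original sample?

n(KOH) = 0.3406 x 0.05091 = 0.01734 mol.
At the final (second) equivalence point, 2 mol OH^- react per mol H2C2O4, so n(H2C2O4) = 0.01734 / 2 = 0.008670 mol.
[H2C2O4] = 0.008670 / 0.01159 L = 0.748 M.

0.748 M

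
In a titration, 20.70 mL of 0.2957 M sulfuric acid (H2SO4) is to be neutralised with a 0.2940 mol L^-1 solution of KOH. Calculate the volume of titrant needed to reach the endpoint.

n(H2SO4) = 0.2957 mol/L x 0.02070 L = 0.006121 mol.
The neutralisation is 1 H2SO4 : 2 KOH, so n(KOH) = 0.006121 x 2/1 = 0.01224 mol.
V(KOH) = 0.01224 / 0.2940 = 0.04164 L = 41.6 mL.

41.6 mL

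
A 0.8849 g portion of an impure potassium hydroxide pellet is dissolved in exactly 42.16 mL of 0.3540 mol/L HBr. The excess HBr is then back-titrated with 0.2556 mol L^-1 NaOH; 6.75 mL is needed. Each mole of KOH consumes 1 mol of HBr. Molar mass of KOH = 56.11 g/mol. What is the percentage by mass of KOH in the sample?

Total n(HBr) added = 0.3540 x 0.04216 = 0.01492 mol.
n(NaOH) used = 0.2556 x 0.006750 = 0.001725 mol, which equals the excess n(HBr).
So n(HBr) consumed by the sample = 0.01492 - 0.001725 = 0.01320 mol.
n(KOH) = 0.01320 / 1 = 0.01320 mol.
mass KOH = 0.01320 x 56.11 = 0.7406 g, so %KOH = 0.7406/0.8849 x 100 = 83.7%.

83.7%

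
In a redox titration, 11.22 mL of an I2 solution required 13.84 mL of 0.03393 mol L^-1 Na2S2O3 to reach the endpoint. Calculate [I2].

0.0209 M

n(Na2S2O3) = 0.03393 x 0.01384 = 0.0004696 mol.
From the balanced equation, 2 mol Na2S2O3 reacts with 1 mol I2, so n(I2) = 0.0004696 x 1/2 = 0.0002348 mol.
[I2] = 0.0002348 / 0.01122 L = 0.0209 M.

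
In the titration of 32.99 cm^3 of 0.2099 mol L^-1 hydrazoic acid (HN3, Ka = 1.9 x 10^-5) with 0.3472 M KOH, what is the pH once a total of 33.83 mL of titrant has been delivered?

12.86

n(acid) = 0.2099 x 0.03299 = 0.006925 mol; n(KOH) added = 0.3472 x 0.03383 = 0.01175 mol.
Base is in excess by 0.01175 - 0.006925 = 0.004821 mol in a total volume of 0.06682 L.
[OH^-] = 0.004821/0.06682 = 0.07215 M, so pOH = 1.14 and pH = 14.00 - 1.14 = 12.86.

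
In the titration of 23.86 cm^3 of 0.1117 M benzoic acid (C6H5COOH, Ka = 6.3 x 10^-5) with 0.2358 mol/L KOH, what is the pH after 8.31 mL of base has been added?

4.64

Initial n(C6H5COOH) = 0.1117 x 0.02386 = 0.002665 mol.
n(KOH) added = 0.2358 x 0.008310 = 0.001959 mol, converting that many moles of C6H5COOH to C6H5COO-.
Remaining n(C6H5COOH) = 0.0007057 mol; n(C6H5COO-) = 0.001959 mol.
By Henderson-Hasselbalch, pH = pKa + log([A^-]/[HA]) = 4.20 + log(0.001959/0.0007057) = 4.20 + (+0.44) = 4.64.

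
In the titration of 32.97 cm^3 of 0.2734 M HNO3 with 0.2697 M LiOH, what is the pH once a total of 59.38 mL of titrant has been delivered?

n(acid) = 0.2734 x 0.03297 = 0.009014 mol; n(LiOH) added = 0.2697 x 0.05938 = 0.01601 mol.
Base is in excess by 0.01601 - 0.009014 = 0.007001 mol in a total volume of 0.09235 L.
[OH^-] = 0.007001/0.09235 = 0.07581 M, so pOH = 1.12 and pH = 14.00 - 1.12 = 12.88.

12.88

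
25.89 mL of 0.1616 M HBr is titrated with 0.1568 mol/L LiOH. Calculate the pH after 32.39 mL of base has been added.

12.19

n(acid) = 0.1616 x 0.02589 = 0.004184 mol; n(LiOH) added = 0.1568 x 0.03239 = 0.005079 mol.
Base is in excess by 0.005079 - 0.004184 = 0.0008949 mol in a total volume of 0.05828 L.
[OH^-] = 0.0008949/0.05828 = 0.01536 M, so pOH = 1.81 and pH = 14.00 - 1.81 = 12.19.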